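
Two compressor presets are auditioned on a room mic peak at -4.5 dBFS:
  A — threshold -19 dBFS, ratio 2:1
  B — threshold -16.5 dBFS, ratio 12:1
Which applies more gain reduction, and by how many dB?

A: GR = 14.5 − 14.5/2 = 7.25 dB.
B: GR = 12 − 12/12 = 11 dB.
B applies 3.75 dB more gain reduction.

B, by 3.75 dB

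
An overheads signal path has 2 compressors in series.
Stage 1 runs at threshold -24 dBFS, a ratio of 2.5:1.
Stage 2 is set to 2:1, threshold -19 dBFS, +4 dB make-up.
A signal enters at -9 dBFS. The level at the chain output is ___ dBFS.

-14.5 dBFS

Stage 1: overshoot 15 dB → 15/2.5 = 6 dB → -18 dBFS.
Stage 2: 1 dB above -19 dBFS, reduced 2:1 to 0.5 dB above → -18.5 dBFS; +4 dB make-up → -14.5 dBFS.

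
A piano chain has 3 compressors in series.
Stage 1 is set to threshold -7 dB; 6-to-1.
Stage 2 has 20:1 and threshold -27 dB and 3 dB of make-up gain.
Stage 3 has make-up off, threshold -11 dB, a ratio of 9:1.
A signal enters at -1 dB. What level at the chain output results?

Stage 1: 6 dB above -7 dB, reduced 6:1 to 1 dB above → -6 dB.
Stage 2: 21 dB above -27 dB, reduced 20:1 to 1.05 dB above → -25.95 dB; +3 dB make-up → -22.95 dB.
Stage 3: -22.95 dB ≤ -11 dB, so stage 3 doesn't engage; output -22.95 dB.

-22.95 dB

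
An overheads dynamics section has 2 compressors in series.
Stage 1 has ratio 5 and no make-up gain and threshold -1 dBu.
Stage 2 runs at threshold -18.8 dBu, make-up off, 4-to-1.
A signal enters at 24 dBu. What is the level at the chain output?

-13.1 dBu

Stage 1: 24 dBu is 25 dB over -1 dBu; at 5:1 that becomes 5 dB over, giving 4 dBu.
Stage 2: 4 dBu is 22.8 dB over -18.8 dBu; at 4:1 that becomes 5.7 dB over, giving -13.1 dBu.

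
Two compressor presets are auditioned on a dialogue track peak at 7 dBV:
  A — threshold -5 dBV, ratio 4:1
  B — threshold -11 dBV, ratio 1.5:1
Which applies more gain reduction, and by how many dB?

A: 12 dB over, compressed to 3 dB over, so 9 dB of GR.
B: 18 dB over, compressed to 12 dB over, so 6 dB of GR.
A applies 3 dB more gain reduction.

A, by 3 dB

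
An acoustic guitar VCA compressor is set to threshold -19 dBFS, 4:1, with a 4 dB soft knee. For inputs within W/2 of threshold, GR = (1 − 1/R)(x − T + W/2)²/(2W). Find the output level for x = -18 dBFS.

x − T + W/2 = -18 − (-19) + 2 = 3.
GR = (1 − 1/4) × 3² / 8 = 0.75 × 9 / 8 = 0.84375 dB.
Output = -18 − 0.84375 = -18.84375 dBFS.

-18.84375 dBFS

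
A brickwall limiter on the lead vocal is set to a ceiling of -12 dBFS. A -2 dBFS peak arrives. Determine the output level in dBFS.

-12 dBFS

The limiter clamps the peak to its -12 dBFS ceiling.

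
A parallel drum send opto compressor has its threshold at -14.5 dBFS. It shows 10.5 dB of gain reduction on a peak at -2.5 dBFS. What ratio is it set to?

8:1

Input overshoot = -2.5 − (-14.5) = 12 dB.
Output overshoot = 12 − 10.5 = 1.5 dB.
Ratio = input overshoot / output overshoot = 12 / 1.5 = 8.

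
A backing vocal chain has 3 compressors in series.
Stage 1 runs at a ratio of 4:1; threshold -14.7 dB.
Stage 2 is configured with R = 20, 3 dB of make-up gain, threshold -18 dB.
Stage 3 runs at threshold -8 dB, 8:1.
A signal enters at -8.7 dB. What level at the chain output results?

-14.76 dB

Stage 1: 6 dB above -14.7 dB, reduced 4:1 to 1.5 dB above → -13.2 dB.
Stage 2: overshoot 4.8 dB → 4.8/20 = 0.24 dB → -17.76 dB; +3 dB make-up → -14.76 dB.
Stage 3: below threshold (-14.76 ≤ -8); passes unchanged; output -14.76 dB.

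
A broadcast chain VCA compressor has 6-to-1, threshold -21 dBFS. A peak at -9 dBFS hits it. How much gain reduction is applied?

Overshoot = -9 − (-21) = 12 dB.
At 6:1, output sits 12/6 = 2 dB above threshold.
Gain reduction = 12 − 2 = 10 dB.

10 dB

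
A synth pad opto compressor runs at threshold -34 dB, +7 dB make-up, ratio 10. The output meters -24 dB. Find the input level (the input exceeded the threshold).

-4 dB

Remove make-up: -24 − 7 = -31 dB.
That's 3 dB above the -34 dB threshold.
Before 10:1 compression the overshoot was 3 × 10 = 30 dB, so input = -34 + 30 = -4 dB.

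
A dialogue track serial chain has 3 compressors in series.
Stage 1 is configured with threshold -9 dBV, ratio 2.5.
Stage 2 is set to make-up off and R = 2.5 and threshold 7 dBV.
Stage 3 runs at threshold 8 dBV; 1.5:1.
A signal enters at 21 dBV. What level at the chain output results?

Stage 1: 21 dBV is 30 dB over -9 dBV; at 2.5:1 that becomes 12 dB over, giving 3 dBV.
Stage 2: 3 dBV ≤ 7 dBV, so stage 2 doesn't engage; output 3 dBV.
Stage 3: 3 dBV ≤ 8 dBV, so stage 3 doesn't engage; output 3 dBV.

3 dBV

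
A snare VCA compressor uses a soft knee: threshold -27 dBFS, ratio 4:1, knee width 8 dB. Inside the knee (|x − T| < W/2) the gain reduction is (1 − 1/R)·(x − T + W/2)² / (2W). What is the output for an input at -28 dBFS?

x − T + W/2 = -28 − (-27) + 4 = 3.
GR = (1 − 1/4) × 3² / 16 = 0.75 × 9 / 16 = 0.421875 dB.
Output = -28 − 0.421875 = -28.421875 dBFS.

-28.421875 dBFS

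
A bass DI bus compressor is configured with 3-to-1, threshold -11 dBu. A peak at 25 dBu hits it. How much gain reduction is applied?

24 dB

The signal is 36 dB above threshold.
A 3:1 ratio leaves 12 dB of that excess.
Gain reduction = 36 − 12 = 24 dB.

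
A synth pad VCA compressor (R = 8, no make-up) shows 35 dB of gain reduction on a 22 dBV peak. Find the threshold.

-18 dBV

Input is 40 dB above T (since output overshoot × R = input overshoot: (-13 − T)·8 = 22 − T gives T = -18 dBV).
Check: -18 + (22 − (-18))/8 = -18 + 5 = -13 dBV. ✓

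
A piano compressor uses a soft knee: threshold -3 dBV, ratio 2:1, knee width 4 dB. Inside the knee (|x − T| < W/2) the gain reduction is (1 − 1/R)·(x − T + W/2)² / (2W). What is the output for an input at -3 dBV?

x − T + W/2 = -3 − (-3) + 2 = 2.
GR = (1 − 1/2) × 2² / 8 = 0.5 × 4 / 8 = 0.25 dB.
Output = -3 − 0.25 = -3.25 dBV.

-3.25 dBV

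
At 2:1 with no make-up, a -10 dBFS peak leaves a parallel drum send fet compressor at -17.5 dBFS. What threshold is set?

Input is 15 dB above T (since output overshoot × R = input overshoot: (-17.5 − T)·2 = -10 − T gives T = -25 dBFS).
Check: -25 + (-10 − (-25))/2 = -25 + 7.5 = -17.5 dBFS. ✓

-25 dBFS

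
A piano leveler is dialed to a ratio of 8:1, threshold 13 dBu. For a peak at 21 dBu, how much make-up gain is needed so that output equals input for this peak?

7 dB

Without make-up, output = threshold + overshoot/8 = 13 + 1 = 14 dBu.
Gap to target: 7 dB.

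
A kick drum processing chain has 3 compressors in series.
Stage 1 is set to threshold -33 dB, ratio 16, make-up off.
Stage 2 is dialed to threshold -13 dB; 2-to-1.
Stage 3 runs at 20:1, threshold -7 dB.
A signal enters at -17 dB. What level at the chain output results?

-32 dB

Stage 1: overshoot 16 dB → 16/16 = 1 dB → -32 dB.
Stage 2: -32 dB is at or below the -13 dB threshold — no compression; output -32 dB.
Stage 3: -32 dB is at or below the -7 dB threshold — no compression; output -32 dB.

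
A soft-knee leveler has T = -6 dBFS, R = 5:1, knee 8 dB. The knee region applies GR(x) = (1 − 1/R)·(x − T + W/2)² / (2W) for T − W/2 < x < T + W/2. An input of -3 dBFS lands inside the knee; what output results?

x − T + W/2 = -3 − (-6) + 4 = 7.
GR = (1 − 1/5) × 7² / 16 = 0.8 × 49 / 16 = 2.45 dB.
Output = -3 − 2.45 = -5.45 dBFS.

-5.45 dBFS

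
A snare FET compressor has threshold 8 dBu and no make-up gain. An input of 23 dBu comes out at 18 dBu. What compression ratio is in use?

Input overshoot = 23 − 8 = 15 dB; output overshoot = 18 − 8 = 10 dB.
Ratio = 15 / 10 = 1.5.

1.5:1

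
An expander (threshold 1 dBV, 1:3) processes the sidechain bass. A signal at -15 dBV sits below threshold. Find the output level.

Undershoot = 1 − (-15) = 16 dB.
At 1:3, that expands to 48 dB under threshold.
Output = 1 − 48 = -47 dBV.

-47 dBV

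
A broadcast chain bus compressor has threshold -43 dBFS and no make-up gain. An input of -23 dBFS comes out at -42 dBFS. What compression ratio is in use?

Input overshoot = -23 − (-43) = 20 dB; output overshoot = -42 − (-43) = 1 dB.
Ratio = 20 / 1 = 20.

20:1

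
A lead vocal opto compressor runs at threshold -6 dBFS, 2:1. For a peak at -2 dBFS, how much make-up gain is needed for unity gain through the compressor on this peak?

The peak compresses to -6 + 4/2 = -4 dBFS.
To reach -2 dBFS requires -2 − (-4) = 2 dB of make-up.

2 dB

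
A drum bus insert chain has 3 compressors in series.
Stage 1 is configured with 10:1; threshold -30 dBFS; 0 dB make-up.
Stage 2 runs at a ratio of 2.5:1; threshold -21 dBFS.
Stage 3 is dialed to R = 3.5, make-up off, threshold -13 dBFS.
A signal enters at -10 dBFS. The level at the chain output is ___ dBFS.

-28 dBFS

Stage 1: 20 dB above -30 dBFS, reduced 10:1 to 2 dB above → -28 dBFS.
Stage 2: -28 dBFS ≤ -21 dBFS, so stage 2 doesn't engage; output -28 dBFS.
Stage 3: below threshold (-28 ≤ -13); passes unchanged; output -28 dBFS.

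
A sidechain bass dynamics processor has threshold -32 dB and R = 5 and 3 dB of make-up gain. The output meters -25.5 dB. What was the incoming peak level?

-14.5 dB

Stripping the +3 dB make-up gives -28.5 dB at the gain stage.
The compressed level sits -28.5 − (-32) = 3.5 dB over threshold.
Before 5:1 compression the overshoot was 3.5 × 5 = 17.5 dB, so input = -32 + 17.5 = -14.5 dB.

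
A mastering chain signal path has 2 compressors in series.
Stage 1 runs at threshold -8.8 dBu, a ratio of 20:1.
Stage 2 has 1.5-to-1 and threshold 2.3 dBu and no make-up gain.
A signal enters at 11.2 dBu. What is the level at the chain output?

-7.8 dBu

Stage 1: 20 dB above -8.8 dBu, reduced 20:1 to 1 dB above → -7.8 dBu.
Stage 2: below threshold (-7.8 ≤ 2.3); passes unchanged; output -7.8 dBu.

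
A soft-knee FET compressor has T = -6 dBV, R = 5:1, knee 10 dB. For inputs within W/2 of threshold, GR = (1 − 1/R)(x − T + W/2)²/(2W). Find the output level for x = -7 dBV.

-7.64 dBV

x − T + W/2 = -7 − (-6) + 5 = 4.
GR = (1 − 1/5) × 4² / 20 = 0.8 × 16 / 20 = 0.64 dB.
Output = -7 − 0.64 = -7.64 dBV.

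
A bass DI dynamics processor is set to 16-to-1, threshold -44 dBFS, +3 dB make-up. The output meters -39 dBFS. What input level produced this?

-12 dBFS

Remove make-up: -39 − 3 = -42 dBFS.
The compressed level sits -42 − (-44) = 2 dB over threshold.
Before 16:1 compression the overshoot was 2 × 16 = 32 dB, so input = -44 + 32 = -12 dBFS.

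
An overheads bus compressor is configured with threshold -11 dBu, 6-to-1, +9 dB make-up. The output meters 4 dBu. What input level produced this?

25 dBu

Stripping the +9 dB make-up gives -5 dBu at the gain stage.
Post-compression overshoot = -5 − (-11) = 6 dB.
Undo the ratio: input overshoot = 6 × 6 = 36 dB, giving input = 25 dBu.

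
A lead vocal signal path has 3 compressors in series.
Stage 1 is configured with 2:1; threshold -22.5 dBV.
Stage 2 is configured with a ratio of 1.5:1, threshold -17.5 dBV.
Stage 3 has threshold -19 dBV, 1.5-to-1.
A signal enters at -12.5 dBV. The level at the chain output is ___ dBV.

-18 dBV

Stage 1: -12.5 dBV is 10 dB over -22.5 dBV; at 2:1 that becomes 5 dB over, giving -17.5 dBV.
Stage 2: below threshold (-17.5 ≤ -17.5); passes unchanged; output -17.5 dBV.
Stage 3: 1.5 dB above -19 dBV, reduced 1.5:1 to 1 dB above → -18 dBV.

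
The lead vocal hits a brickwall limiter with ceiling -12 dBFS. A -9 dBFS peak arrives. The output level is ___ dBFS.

-12 dBFS

The limiter clamps the peak to its -12 dBFS ceiling.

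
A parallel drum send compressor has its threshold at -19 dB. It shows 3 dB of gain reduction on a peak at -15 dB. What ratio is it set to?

4:1

Input overshoot = -15 − (-19) = 4 dB.
Output overshoot = 4 − 3 = 1 dB.
Ratio = input overshoot / output overshoot = 4 / 1 = 4.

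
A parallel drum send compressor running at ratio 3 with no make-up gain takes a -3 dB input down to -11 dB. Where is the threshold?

-15 dB

Let T be the threshold. Output overshoot = (input overshoot)/R, so -11 − T = (-3 − T)/3.
3·(-11 − T) = -3 − T → 2·T = -33 − (-3) = -30.
T = -30/2 = -15 dB.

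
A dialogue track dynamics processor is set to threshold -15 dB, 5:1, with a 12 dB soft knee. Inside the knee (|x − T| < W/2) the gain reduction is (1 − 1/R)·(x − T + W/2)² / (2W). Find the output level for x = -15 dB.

-16.2 dB

x − T + W/2 = -15 − (-15) + 6 = 6.
GR = (1 − 1/5) × 6² / 24 = 0.8 × 36 / 24 = 1.2 dB.
Output = -15 − 1.2 = -16.2 dB.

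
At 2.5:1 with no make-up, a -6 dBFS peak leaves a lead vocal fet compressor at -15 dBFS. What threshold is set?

-21 dBFS

Input is 15 dB above T (since output overshoot × R = input overshoot: (-15 − T)·2.5 = -6 − T gives T = -21 dBFS).
Check: -21 + (-6 − (-21))/2.5 = -21 + 6 = -15 dBFS. ✓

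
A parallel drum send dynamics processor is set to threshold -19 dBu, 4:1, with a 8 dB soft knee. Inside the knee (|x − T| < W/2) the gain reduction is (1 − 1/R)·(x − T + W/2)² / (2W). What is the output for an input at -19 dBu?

x − T + W/2 = -19 − (-19) + 4 = 4.
GR = (1 − 1/4) × 4² / 16 = 0.75 × 16 / 16 = 0.75 dB.
Output = -19 − 0.75 = -19.75 dBu.

-19.75 dBu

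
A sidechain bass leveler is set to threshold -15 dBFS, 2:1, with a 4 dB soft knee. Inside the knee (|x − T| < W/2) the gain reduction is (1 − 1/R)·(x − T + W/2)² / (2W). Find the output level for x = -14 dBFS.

x − T + W/2 = -14 − (-15) + 2 = 3.
GR = (1 − 1/2) × 3² / 8 = 0.5 × 9 / 8 = 0.5625 dB.
Output = -14 − 0.5625 = -14.5625 dBFS.

-14.5625 dBFS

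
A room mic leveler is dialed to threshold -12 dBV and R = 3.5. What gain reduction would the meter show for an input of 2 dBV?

10 dB

2 dBV exceeds the threshold by 14 dB.
A 3.5:1 ratio leaves 4 dB of that excess.
GR = overshoot in − overshoot out = 14 − 4 = 10 dB.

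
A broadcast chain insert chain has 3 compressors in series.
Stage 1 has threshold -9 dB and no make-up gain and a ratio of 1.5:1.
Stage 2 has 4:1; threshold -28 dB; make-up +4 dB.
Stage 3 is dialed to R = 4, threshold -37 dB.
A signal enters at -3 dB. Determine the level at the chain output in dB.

-32.3125 dB

Stage 1: 6 dB above -9 dB, reduced 1.5:1 to 4 dB above → -5 dB.
Stage 2: overshoot 23 dB → 23/4 = 5.75 dB → -22.25 dB; +4 dB make-up → -18.25 dB.
Stage 3: -18.25 dB is 18.75 dB over -37 dB; at 4:1 that becomes 4.6875 dB over, giving -32.3125 dB.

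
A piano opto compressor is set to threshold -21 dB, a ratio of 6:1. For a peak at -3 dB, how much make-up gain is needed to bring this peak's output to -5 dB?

13 dB

The peak compresses to -21 + 18/6 = -18 dB.
To reach -5 dB requires -5 − (-18) = 13 dB of make-up.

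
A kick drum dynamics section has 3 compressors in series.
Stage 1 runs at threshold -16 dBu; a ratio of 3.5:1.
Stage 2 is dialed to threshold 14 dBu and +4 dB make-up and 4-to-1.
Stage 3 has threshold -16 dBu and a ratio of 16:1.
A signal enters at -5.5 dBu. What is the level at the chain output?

Stage 1: overshoot 10.5 dB → 10.5/3.5 = 3 dB → -13 dBu.
Stage 2: below threshold (-13 ≤ 14); passes unchanged; make-up brings it to -9 dBu.
Stage 3: overshoot 7 dB → 7/16 = 0.4375 dB → -15.5625 dBu.

-15.5625 dBu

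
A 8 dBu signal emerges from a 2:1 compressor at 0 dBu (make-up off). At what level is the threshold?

Input is 16 dB above T (since output overshoot × R = input overshoot: (0 − T)·2 = 8 − T gives T = -8 dBu).
Check: -8 + (8 − (-8))/2 = -8 + 8 = 0 dBu. ✓

-8 dBu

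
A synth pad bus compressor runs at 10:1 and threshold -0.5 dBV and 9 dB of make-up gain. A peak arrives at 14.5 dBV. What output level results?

The input is 15 dB above the -0.5 dBV threshold.
At 10:1 the overshoot is divided by 10, leaving 1.5 dB above threshold.
That puts the output at 1 dBV; make-up adds 9 dB, giving 10 dBV.

10 dBV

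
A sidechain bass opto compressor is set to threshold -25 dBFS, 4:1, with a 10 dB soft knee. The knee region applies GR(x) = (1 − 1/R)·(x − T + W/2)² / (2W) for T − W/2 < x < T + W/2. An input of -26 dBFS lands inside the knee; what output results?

-26.6 dBFS

x − T + W/2 = -26 − (-25) + 5 = 4.
GR = (1 − 1/4) × 4² / 20 = 0.75 × 16 / 20 = 0.6 dB.
Output = -26 − 0.6 = -26.6 dBFS.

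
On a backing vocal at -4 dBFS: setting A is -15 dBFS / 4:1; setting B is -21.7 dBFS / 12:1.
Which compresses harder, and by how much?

A: 11 dB over, compressed to 2.75 dB over, so 8.25 dB of GR.
B: 17.7 dB over, compressed to 1.475 dB over, so 16.225 dB of GR.
Difference: 7.975 dB in favour of B.

B, by 7.975 dB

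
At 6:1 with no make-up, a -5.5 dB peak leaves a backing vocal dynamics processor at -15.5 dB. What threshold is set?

Gain reduction = -5.5 − (-15.5) = 10 dB; output overshoot = GR / (R − 1) = 10 / 5 = 2 dB.
Threshold = output − output overshoot = -15.5 − 2 = -17.5 dB.

-17.5 dB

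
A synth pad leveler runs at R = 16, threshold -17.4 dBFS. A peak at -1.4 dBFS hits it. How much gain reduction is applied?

-1.4 dBFS exceeds the threshold by 16 dB.
After 16:1 compression the overshoot becomes 16/16 = 1 dB.
Gain reduction = 16 − 1 = 15 dB.

15 dB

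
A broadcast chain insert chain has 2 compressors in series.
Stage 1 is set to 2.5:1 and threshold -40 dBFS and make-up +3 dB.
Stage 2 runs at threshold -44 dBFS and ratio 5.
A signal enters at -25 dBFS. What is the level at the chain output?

Stage 1: 15 dB above -40 dBFS, reduced 2.5:1 to 6 dB above → -34 dBFS; +3 dB make-up → -31 dBFS.
Stage 2: overshoot 13 dB → 13/5 = 2.6 dB → -41.4 dBFS.

-41.4 dBFS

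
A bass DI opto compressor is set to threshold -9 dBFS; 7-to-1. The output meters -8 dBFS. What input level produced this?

Post-compression overshoot = -8 − (-9) = 1 dB.
Undo the ratio: input overshoot = 1 × 7 = 7 dB, giving input = -2 dBFS.

-2 dBFS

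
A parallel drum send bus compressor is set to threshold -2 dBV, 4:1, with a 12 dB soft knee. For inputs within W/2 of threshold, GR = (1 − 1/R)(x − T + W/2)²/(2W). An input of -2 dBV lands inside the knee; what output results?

x − T + W/2 = -2 − (-2) + 6 = 6.
GR = (1 − 1/4) × 6² / 24 = 0.75 × 36 / 24 = 1.125 dB.
Output = -2 − 1.125 = -3.125 dBV.

-3.125 dBV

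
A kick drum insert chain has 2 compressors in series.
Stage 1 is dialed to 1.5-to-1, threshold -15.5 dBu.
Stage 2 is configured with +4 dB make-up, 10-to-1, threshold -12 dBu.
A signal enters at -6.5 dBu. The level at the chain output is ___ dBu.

-7.75 dBu

Stage 1: 9 dB above -15.5 dBu, reduced 1.5:1 to 6 dB above → -9.5 dBu.
Stage 2: 2.5 dB above -12 dBu, reduced 10:1 to 0.25 dB above → -11.75 dBu; +4 dB make-up → -7.75 dBu.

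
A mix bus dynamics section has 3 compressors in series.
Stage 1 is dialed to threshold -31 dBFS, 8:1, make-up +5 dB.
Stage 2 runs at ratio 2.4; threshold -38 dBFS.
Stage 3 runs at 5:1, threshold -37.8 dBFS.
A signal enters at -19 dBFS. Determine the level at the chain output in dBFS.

-36.715 dBFS

Stage 1: -19 dBFS is 12 dB over -31 dBFS; at 8:1 that becomes 1.5 dB over, giving -29.5 dBFS; +5 dB make-up → -24.5 dBFS.
Stage 2: 13.5 dB above -38 dBFS, reduced 2.4:1 to 5.625 dB above → -32.375 dBFS.
Stage 3: -32.375 dBFS is 5.425 dB over -37.8 dBFS; at 5:1 that becomes 1.085 dB over, giving -36.715 dBFS.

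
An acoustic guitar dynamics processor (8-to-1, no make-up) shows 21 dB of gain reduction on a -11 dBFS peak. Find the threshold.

-35 dBFS

Gain reduction = -11 − (-32) = 21 dB; output overshoot = GR / (R − 1) = 21 / 7 = 3 dB.
Threshold = output − output overshoot = -32 − 3 = -35 dBFS.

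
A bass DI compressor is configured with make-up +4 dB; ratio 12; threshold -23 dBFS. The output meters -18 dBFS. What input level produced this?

Remove make-up: -18 − 4 = -22 dBFS.
The compressed level sits -22 − (-23) = 1 dB over threshold.
Input overshoot = R × output overshoot = 12 dB → input = -23 + 12 = -11 dBFS.

-11 dBFS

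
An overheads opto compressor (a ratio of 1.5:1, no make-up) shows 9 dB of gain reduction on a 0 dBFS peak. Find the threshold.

Let T be the threshold. Output overshoot = (input overshoot)/R, so -9 − T = (0 − T)/1.5.
1.5·(-9 − T) = 0 − T → 0.5·T = -13.5 − 0 = -13.5.
T = -13.5/0.5 = -27 dBFS.

-27 dBFS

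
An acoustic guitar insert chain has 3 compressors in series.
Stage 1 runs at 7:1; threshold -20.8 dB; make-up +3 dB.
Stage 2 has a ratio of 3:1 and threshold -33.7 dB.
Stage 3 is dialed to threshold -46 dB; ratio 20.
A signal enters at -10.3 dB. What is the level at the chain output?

-45.095 dB

Stage 1: 10.5 dB above -20.8 dB, reduced 7:1 to 1.5 dB above → -19.3 dB; +3 dB make-up → -16.3 dB.
Stage 2: -16.3 dB is 17.4 dB over -33.7 dB; at 3:1 that becomes 5.8 dB over, giving -27.9 dB.
Stage 3: 18.1 dB above -46 dB, reduced 20:1 to 0.905 dB above → -45.095 dB.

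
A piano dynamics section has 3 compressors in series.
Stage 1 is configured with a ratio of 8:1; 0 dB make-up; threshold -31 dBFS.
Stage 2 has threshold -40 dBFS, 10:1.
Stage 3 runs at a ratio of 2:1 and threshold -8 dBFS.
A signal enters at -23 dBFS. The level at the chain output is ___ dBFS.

-39 dBFS

Stage 1: 8 dB above -31 dBFS, reduced 8:1 to 1 dB above → -30 dBFS.
Stage 2: 10 dB above -40 dBFS, reduced 10:1 to 1 dB above → -39 dBFS.
Stage 3: -39 dBFS is at or below the -8 dBFS threshold — no compression; output -39 dBFS.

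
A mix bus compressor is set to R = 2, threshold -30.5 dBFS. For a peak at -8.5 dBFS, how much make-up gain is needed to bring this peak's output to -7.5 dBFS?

Without make-up, output = threshold + overshoot/2 = -30.5 + 11 = -19.5 dBFS.
Gap to target: 12 dB.

12 dB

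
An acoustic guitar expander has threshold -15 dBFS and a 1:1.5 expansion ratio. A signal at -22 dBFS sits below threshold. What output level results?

-25.5 dBFS

Below threshold, a 1:1.5 expander applies gain = (1.5−1)×(T − x) of attenuation.
(1.5−1) × 7 = 3.5 dB, so output = -22 − 3.5 = -25.5 dBFS.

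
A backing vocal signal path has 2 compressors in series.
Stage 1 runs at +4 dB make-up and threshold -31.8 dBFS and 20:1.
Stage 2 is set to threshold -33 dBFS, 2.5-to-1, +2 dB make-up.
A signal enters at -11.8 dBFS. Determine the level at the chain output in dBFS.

Stage 1: 20 dB above -31.8 dBFS, reduced 20:1 to 1 dB above → -30.8 dBFS; +4 dB make-up → -26.8 dBFS.
Stage 2: 6.2 dB above -33 dBFS, reduced 2.5:1 to 2.48 dB above → -30.52 dBFS; +2 dB make-up → -28.52 dBFS.

-28.52 dBFS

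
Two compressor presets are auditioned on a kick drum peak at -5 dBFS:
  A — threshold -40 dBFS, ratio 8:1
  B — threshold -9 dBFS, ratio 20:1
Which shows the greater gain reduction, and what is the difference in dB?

A: 35 dB over, compressed to 4.375 dB over, so 30.625 dB of GR.
B: 4 dB over, compressed to 0.2 dB over, so 3.8 dB of GR.
A applies 26.825 dB more gain reduction.

A, by 26.825 dB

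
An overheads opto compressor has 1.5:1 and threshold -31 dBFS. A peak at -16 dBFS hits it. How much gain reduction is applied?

-16 dBFS exceeds the threshold by 15 dB.
At 1.5:1, output sits 15/1.5 = 10 dB above threshold.
GR = overshoot in − overshoot out = 15 − 10 = 5 dB.

5 dB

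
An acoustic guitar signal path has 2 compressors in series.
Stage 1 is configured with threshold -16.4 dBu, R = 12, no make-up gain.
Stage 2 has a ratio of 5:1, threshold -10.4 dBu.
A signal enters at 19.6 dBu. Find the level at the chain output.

Stage 1: 19.6 dBu is 36 dB over -16.4 dBu; at 12:1 that becomes 3 dB over, giving -13.4 dBu.
Stage 2: -13.4 dBu ≤ -10.4 dBu, so stage 2 doesn't engage; output -13.4 dBu.

-13.4 dBu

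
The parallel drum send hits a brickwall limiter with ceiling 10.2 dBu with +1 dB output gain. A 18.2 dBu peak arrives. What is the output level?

A brickwall limiter is an ∞:1 compressor: any input above the ceiling is clamped to 10.2 dBu.
Output gain then adds 1 dB: 10.2 + 1 = 11.2 dBu.

11.2 dBu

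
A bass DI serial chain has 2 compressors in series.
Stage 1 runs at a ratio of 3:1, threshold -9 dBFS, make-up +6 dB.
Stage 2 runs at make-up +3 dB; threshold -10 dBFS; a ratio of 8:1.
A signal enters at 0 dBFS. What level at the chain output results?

Stage 1: 0 dBFS is 9 dB over -9 dBFS; at 3:1 that becomes 3 dB over, giving -6 dBFS; +6 dB make-up → 0 dBFS.
Stage 2: 0 dBFS is 10 dB over -10 dBFS; at 8:1 that becomes 1.25 dB over, giving -8.75 dBFS; +3 dB make-up → -5.75 dBFS.

-5.75 dBFS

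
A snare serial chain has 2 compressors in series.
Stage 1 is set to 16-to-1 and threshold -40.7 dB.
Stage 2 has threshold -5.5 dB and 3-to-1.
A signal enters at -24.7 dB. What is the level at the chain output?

-39.7 dB

Stage 1: 16 dB above -40.7 dB, reduced 16:1 to 1 dB above → -39.7 dB.
Stage 2: below threshold (-39.7 ≤ -5.5); passes unchanged; output -39.7 dB.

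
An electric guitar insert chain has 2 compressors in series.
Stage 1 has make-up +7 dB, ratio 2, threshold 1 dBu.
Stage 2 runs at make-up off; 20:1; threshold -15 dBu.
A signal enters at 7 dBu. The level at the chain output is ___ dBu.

Stage 1: 6 dB above 1 dBu, reduced 2:1 to 3 dB above → 4 dBu; +7 dB make-up → 11 dBu.
Stage 2: overshoot 26 dB → 26/20 = 1.3 dB → -13.7 dBu.

-13.7 dBu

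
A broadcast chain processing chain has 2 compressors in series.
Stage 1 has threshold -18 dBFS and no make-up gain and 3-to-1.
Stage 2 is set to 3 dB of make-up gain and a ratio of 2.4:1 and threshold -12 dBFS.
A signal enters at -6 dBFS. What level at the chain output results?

Stage 1: 12 dB above -18 dBFS, reduced 3:1 to 4 dB above → -14 dBFS.
Stage 2: below threshold (-14 ≤ -12); passes unchanged; make-up brings it to -11 dBFS.

-11 dBFS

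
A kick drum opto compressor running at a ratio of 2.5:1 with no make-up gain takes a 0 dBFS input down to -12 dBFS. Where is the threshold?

Let T be the threshold. Output overshoot = (input overshoot)/R, so -12 − T = (0 − T)/2.5.
2.5·(-12 − T) = 0 − T → 1.5·T = -30 − 0 = -30.
T = -30/1.5 = -20 dBFS.

-20 dBFS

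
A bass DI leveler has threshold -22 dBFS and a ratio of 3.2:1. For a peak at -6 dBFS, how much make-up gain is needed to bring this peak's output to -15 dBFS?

The peak compresses to -22 + 16/3.2 = -17 dBFS.
To reach -15 dBFS requires -15 − (-17) = 2 dB of make-up.

2 dB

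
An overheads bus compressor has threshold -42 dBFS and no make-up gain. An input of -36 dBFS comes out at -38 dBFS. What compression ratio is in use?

1.5:1

Input overshoot = -36 − (-42) = 6 dB; output overshoot = -38 − (-42) = 4 dB.
Ratio = 6 / 4 = 1.5.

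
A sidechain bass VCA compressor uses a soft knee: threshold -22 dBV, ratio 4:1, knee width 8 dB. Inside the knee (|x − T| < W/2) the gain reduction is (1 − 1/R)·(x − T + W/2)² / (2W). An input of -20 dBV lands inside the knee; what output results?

-21.6875 dBV

x − T + W/2 = -20 − (-22) + 4 = 6.
GR = (1 − 1/4) × 6² / 16 = 0.75 × 36 / 16 = 1.6875 dB.
Output = -20 − 1.6875 = -21.6875 dBV.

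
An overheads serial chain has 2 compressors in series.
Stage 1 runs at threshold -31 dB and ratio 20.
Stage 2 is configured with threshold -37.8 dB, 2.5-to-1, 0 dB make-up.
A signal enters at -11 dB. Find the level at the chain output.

Stage 1: overshoot 20 dB → 20/20 = 1 dB → -30 dB.
Stage 2: -30 dB is 7.8 dB over -37.8 dB; at 2.5:1 that becomes 3.12 dB over, giving -34.68 dB.

-34.68 dB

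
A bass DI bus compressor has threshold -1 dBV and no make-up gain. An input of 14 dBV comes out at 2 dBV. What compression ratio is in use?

Input overshoot = 14 − (-1) = 15 dB; output overshoot = 2 − (-1) = 3 dB.
Ratio = 15 / 3 = 5.

5:1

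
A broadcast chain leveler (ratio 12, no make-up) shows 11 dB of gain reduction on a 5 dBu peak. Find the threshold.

-7 dBu

Let T be the threshold. Output overshoot = (input overshoot)/R, so -6 − T = (5 − T)/12.
12·(-6 − T) = 5 − T → 11·T = -72 − 5 = -77.
T = -77/11 = -7 dBu.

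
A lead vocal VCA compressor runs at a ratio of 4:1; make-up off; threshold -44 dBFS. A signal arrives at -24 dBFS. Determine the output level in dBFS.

Overshoot: -24 − (-44) = 20 dB.
At 4:1 the overshoot is divided by 4, leaving 5 dB above threshold.
So the level is -44 + 5 = -39 dBFS.

-39 dBFS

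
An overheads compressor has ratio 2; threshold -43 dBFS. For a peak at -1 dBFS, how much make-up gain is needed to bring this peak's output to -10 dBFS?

The peak compresses to -43 + 42/2 = -22 dBFS.
To reach -10 dBFS requires -10 − (-22) = 12 dB of make-up.

12 dB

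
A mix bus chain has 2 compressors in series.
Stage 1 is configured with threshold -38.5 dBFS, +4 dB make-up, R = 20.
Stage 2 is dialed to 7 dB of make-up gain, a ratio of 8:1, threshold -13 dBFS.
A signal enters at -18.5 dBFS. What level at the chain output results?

Stage 1: -18.5 dBFS is 20 dB over -38.5 dBFS; at 20:1 that becomes 1 dB over, giving -37.5 dBFS; +4 dB make-up → -33.5 dBFS.
Stage 2: -33.5 dBFS ≤ -13 dBFS, so stage 2 doesn't engage; make-up brings it to -26.5 dBFS.

-26.5 dBFS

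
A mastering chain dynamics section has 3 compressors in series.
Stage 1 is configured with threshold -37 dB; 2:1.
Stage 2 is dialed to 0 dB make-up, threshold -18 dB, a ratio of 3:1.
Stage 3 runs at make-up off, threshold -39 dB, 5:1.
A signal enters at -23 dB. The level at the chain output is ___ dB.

Stage 1: overshoot 14 dB → 14/2 = 7 dB → -30 dB.
Stage 2: below threshold (-30 ≤ -18); passes unchanged; output -30 dB.
Stage 3: -30 dB is 9 dB over -39 dB; at 5:1 that becomes 1.8 dB over, giving -37.2 dB.

-37.2 dB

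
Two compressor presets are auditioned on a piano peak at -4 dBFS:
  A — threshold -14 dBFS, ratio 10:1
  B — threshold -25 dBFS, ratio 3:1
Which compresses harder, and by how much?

B, by 5 dB

A: 10 dB over, compressed to 1 dB over, so 9 dB of GR.
B: 21 dB over, compressed to 7 dB over, so 14 dB of GR.
Difference: 5 dB in favour of B.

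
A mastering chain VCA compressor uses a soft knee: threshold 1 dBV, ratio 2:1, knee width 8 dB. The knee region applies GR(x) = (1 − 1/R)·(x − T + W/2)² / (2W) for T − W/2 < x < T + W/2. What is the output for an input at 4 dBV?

2.46875 dBV

x − T + W/2 = 4 − 1 + 4 = 7.
GR = (1 − 1/2) × 7² / 16 = 0.5 × 49 / 16 = 1.53125 dB.
Output = 4 − 1.53125 = 2.46875 dBV.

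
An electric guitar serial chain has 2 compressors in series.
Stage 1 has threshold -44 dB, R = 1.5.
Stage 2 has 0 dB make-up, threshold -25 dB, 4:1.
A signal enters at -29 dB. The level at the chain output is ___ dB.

-34 dB

Stage 1: -29 dB is 15 dB over -44 dB; at 1.5:1 that becomes 10 dB over, giving -34 dB.
Stage 2: -34 dB is at or below the -25 dB threshold — no compression; output -34 dB.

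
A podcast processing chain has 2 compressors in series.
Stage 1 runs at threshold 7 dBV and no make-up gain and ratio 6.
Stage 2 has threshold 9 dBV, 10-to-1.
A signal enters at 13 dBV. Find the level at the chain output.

Stage 1: 6 dB above 7 dBV, reduced 6:1 to 1 dB above → 8 dBV.
Stage 2: 8 dBV is at or below the 9 dBV threshold — no compression; output 8 dBV.

8 dBV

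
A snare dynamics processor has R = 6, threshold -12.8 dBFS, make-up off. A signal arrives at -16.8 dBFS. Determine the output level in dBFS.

-16.8 dBFS is 4 dB below the -12.8 dBFS threshold, so no gain reduction is applied.
Output = input = -16.8 dBFS.

-16.8 dBFS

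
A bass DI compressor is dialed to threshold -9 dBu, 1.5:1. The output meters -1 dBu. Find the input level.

3 dBu

That's 8 dB above the -9 dBu threshold.
Undo the ratio: input overshoot = 8 × 1.5 = 12 dB, giving input = 3 dBu.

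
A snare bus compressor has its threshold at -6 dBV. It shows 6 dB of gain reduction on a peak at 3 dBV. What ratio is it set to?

3:1

Input overshoot = 3 − (-6) = 9 dB.
Output overshoot = 9 − 6 = 3 dB.
Ratio = input overshoot / output overshoot = 9 / 3 = 3.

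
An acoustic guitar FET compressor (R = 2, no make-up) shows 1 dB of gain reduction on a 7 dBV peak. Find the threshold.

Input is 2 dB above T (since output overshoot × R = input overshoot: (6 − T)·2 = 7 − T gives T = 5 dBV).
Check: 5 + (7 − 5)/2 = 5 + 1 = 6 dBV. ✓

5 dBV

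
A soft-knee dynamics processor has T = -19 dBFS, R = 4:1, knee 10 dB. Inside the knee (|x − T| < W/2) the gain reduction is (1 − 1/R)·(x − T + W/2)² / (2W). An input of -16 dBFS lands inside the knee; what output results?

x − T + W/2 = -16 − (-19) + 5 = 8.
GR = (1 − 1/4) × 8² / 20 = 0.75 × 64 / 20 = 2.4 dB.
Output = -16 − 2.4 = -18.4 dBFS.

-18.4 dBFS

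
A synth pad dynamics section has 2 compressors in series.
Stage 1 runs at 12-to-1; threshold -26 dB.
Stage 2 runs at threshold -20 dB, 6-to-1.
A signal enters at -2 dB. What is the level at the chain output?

-24 dB

Stage 1: overshoot 24 dB → 24/12 = 2 dB → -24 dB.
Stage 2: below threshold (-24 ≤ -20); passes unchanged; output -24 dB.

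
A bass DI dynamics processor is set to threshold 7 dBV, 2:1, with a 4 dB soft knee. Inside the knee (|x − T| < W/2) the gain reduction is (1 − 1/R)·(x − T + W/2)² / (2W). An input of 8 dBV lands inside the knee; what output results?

7.4375 dBV

x − T + W/2 = 8 − 7 + 2 = 3.
GR = (1 − 1/2) × 3² / 8 = 0.5 × 9 / 8 = 0.5625 dB.
Output = 8 − 0.5625 = 7.4375 dBV.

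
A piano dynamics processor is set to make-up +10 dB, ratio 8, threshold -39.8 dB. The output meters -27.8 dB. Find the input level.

Before make-up, the level was -27.8 − 10 = -37.8 dB.
Post-compression overshoot = -37.8 − (-39.8) = 2 dB.
Undo the ratio: input overshoot = 2 × 8 = 16 dB, giving input = -23.8 dB.

-23.8 dB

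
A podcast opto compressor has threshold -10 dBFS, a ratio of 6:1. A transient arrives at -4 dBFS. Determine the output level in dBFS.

The input is 6 dB above the -10 dBFS threshold.
At 6:1 the overshoot is divided by 6, leaving 1 dB above threshold.
So the level is -10 + 1 = -9 dBFS.

-9 dBFS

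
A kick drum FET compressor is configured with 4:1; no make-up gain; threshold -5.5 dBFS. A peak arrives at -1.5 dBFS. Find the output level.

-4.5 dBFS

-1.5 dBFS sits 4 dB over threshold.
At 4:1 the overshoot is divided by 4, leaving 1 dB above threshold.
So the level is -5.5 + 1 = -4.5 dBFS.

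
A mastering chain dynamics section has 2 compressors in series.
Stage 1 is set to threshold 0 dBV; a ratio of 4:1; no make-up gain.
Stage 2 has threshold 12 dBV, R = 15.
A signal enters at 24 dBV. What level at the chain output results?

6 dBV

Stage 1: 24 dBV is 24 dB over 0 dBV; at 4:1 that becomes 6 dB over, giving 6 dBV.
Stage 2: below threshold (6 ≤ 12); passes unchanged; output 6 dBV.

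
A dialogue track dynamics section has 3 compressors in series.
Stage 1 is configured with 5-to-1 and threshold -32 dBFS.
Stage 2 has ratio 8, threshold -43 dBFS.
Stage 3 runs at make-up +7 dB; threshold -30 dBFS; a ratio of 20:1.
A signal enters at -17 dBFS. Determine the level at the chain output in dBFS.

Stage 1: overshoot 15 dB → 15/5 = 3 dB → -29 dBFS.
Stage 2: overshoot 14 dB → 14/8 = 1.75 dB → -41.25 dBFS.
Stage 3: -41.25 dBFS ≤ -30 dBFS, so stage 3 doesn't engage; make-up brings it to -34.25 dBFS.

-34.25 dBFS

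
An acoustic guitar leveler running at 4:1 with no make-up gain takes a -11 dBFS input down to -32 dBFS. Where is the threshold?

Input is 28 dB above T (since output overshoot × R = input overshoot: (-32 − T)·4 = -11 − T gives T = -39 dBFS).
Check: -39 + (-11 − (-39))/4 = -39 + 7 = -32 dBFS. ✓

-39 dBFS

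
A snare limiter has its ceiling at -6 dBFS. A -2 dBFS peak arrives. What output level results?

At ∞:1, everything above -6 dBFS is held at the ceiling.

-6 dBFS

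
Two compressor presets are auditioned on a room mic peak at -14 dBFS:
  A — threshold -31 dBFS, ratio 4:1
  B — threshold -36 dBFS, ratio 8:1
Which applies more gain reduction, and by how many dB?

A: 17 dB over, compressed to 4.25 dB over, so 12.75 dB of GR.
B: 22 dB over, compressed to 2.75 dB over, so 19.25 dB of GR.
Difference: 6.5 dB in favour of B.

B, by 6.5 dB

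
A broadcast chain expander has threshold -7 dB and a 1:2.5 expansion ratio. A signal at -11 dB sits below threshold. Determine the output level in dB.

Below threshold, a 1:2.5 expander applies gain = (2.5−1)×(T − x) of attenuation.
(2.5−1) × 4 = 6 dB, so output = -11 − 6 = -17 dB.

-17 dB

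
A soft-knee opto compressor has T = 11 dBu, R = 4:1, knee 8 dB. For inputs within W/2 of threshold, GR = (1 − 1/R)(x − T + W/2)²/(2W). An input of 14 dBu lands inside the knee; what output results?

11.703125 dBu

x − T + W/2 = 14 − 11 + 4 = 7.
GR = (1 − 1/4) × 7² / 16 = 0.75 × 49 / 16 = 2.296875 dB.
Output = 14 − 2.296875 = 11.703125 dBu.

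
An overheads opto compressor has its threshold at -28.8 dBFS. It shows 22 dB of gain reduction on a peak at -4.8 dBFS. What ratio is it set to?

Input overshoot = -4.8 − (-28.8) = 24 dB.
Output overshoot = 24 − 22 = 2 dB.
Ratio = input overshoot / output overshoot = 24 / 2 = 12.

12:1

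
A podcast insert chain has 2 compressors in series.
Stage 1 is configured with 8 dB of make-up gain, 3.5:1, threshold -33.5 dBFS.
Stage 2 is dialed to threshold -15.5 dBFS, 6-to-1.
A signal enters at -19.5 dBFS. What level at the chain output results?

Stage 1: 14 dB above -33.5 dBFS, reduced 3.5:1 to 4 dB above → -29.5 dBFS; +8 dB make-up → -21.5 dBFS.
Stage 2: below threshold (-21.5 ≤ -15.5); passes unchanged; output -21.5 dBFS.

-21.5 dBFS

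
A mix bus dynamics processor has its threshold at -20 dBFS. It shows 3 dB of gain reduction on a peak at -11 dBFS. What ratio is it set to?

Input overshoot = -11 − (-20) = 9 dB.
Output overshoot = 9 − 3 = 6 dB.
Ratio = input overshoot / output overshoot = 9 / 6 = 1.5.

1.5:1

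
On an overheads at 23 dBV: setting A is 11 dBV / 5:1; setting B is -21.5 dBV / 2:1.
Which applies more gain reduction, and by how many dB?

B, by 12.65 dB

A: GR = 12 − 12/5 = 9.6 dB.
B: GR = 44.5 − 44.5/2 = 22.25 dB.
B reduces 12.65 dB more.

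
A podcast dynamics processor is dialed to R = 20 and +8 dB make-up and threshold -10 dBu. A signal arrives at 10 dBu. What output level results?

Overshoot: 10 − (-10) = 20 dB.
At 20:1 the overshoot is divided by 20, leaving 1 dB above threshold.
That puts the output at -9 dBu; make-up adds 8 dB, giving -1 dBu.

-1 dBu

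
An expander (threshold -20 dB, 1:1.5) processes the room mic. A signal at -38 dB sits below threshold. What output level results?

-47 dB

Below threshold, a 1:1.5 expander applies gain = (1.5−1)×(T − x) of attenuation.
(1.5−1) × 18 = 9 dB, so output = -38 − 9 = -47 dB.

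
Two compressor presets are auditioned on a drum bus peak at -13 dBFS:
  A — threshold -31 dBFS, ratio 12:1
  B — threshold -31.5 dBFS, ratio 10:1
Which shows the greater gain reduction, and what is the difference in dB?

B, by 0.15 dB

A: overshoot 18 dB → output overshoot 1.5 dB → GR 16.5 dB.
B: overshoot 18.5 dB → output overshoot 1.85 dB → GR 16.65 dB.
B applies 0.15 dB more gain reduction.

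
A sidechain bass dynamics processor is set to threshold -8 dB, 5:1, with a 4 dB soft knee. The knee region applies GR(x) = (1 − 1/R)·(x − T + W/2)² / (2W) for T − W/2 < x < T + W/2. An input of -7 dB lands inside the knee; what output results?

x − T + W/2 = -7 − (-8) + 2 = 3.
GR = (1 − 1/5) × 3² / 8 = 0.8 × 9 / 8 = 0.9 dB.
Output = -7 − 0.9 = -7.9 dB.

-7.9 dB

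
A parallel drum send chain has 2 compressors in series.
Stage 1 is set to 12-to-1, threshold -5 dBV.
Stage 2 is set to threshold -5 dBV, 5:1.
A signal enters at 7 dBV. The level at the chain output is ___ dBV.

-4.8 dBV

Stage 1: overshoot 12 dB → 12/12 = 1 dB → -4 dBV.
Stage 2: -4 dBV is 1 dB over -5 dBV; at 5:1 that becomes 0.2 dB over, giving -4.8 dBV.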